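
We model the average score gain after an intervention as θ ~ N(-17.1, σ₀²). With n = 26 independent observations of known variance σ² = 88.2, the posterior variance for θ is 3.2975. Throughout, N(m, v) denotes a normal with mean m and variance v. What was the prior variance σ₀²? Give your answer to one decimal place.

σ₀² = 118.0

For the Normal–Normal model with known σ², precisions add: τ_n = τ₀ + n/σ².
So 1/σ₀² = 1/3.2975 − 26/88.2 = 0.303260 − 0.294785 = 0.008475.
Hence σ₀² = 1/0.008475 ≈ 118.0.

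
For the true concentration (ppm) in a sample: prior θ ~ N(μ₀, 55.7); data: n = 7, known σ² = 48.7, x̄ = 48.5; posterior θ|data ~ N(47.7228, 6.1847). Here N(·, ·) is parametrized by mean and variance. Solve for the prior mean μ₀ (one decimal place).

μ₀ = 41.5

With known observation variance, the Normal–Normal posterior has precision τ_n = τ₀ + n/σ² and mean μ_n = (τ₀μ₀ + (n/σ²)x̄)/τ_n.
Here τ₀ = 1/55.7 = 0.017953 and τ_data = 7/48.7 = 0.143737, so τ_n = 0.161690.
Rearranging for μ₀: μ₀ = (μ_n·τ_n − τ_data·x̄)/τ₀ = (47.7228·0.161690 − 0.143737·48.5) / 0.017953 = 0.745055/0.017953 ≈ 41.5.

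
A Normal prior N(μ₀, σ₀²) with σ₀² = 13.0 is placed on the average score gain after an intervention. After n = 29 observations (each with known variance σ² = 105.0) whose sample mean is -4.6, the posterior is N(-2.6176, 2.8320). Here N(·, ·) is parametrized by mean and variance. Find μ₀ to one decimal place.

μ₀ = 4.5

With known observation variance, the Normal–Normal posterior has precision τ_n = τ₀ + n/σ² and mean μ_n = (τ₀μ₀ + (n/σ²)x̄)/τ_n.
Here τ₀ = 1/13.0 = 0.076923 and τ_data = 29/105.0 = 0.276190, so τ_n = 0.353113.
Rearranging for μ₀: μ₀ = (μ_n·τ_n − τ_data·x̄)/τ₀ = (-2.6176·0.353113 − 0.276190·-4.6) / 0.076923 = 0.346165/0.076923 ≈ 4.5.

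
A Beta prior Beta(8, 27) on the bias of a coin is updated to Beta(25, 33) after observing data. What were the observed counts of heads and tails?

Under Beta–binomial conjugacy the posterior parameters are (a+s, b+f).
So s = 25 − 8 = 17 and f = 33 − 27 = 6.

17 heads and 6 tails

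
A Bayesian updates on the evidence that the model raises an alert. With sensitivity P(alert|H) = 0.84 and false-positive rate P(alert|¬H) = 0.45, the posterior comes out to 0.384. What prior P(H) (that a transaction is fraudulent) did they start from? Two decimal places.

Bayes' rule in odds form gives O(H|E) = O(H)·[P(E|H)/P(E|¬H)], hence O(H) = O(H|E)/LR.
Posterior odds = 0.384/(1−0.384) = 0.6234. LR = 0.84/0.45 = 1.8667.
Prior odds = 0.6234/1.8667 = 0.3340, so P(H) = 0.3340/(1+0.3340) ≈ 0.25.

P(H) = 0.25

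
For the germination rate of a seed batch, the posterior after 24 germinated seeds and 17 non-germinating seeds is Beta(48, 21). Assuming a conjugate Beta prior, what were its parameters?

Beta is conjugate to the binomial likelihood: posterior = Beta(a+s, b+f).
So a = 48 − 24 = 24 and b = 21 − 17 = 4.

Beta(24, 4)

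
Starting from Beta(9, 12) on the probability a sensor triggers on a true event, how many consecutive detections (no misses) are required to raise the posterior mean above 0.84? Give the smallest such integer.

k = 55

After k detections and 0 misses the posterior is Beta(9+k, 12), with mean (9+k)/(9+12+k).
Set (9+k)/(21+k) > 0.84 and solve: k > (0.84·21 − 9)/(1 − 0.84) = 54.000.
The smallest integer exceeding 54.000 is 55, and checking k=55: (64)/(76) = 0.8421 > 0.84.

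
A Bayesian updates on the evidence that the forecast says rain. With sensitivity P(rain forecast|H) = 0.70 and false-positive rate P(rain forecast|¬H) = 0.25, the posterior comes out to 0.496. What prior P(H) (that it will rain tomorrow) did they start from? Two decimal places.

P(H) = 0.26

Bayes' rule in odds form gives O(H|E) = O(H)·[P(E|H)/P(E|¬H)], hence O(H) = O(H|E)/LR.
Posterior odds = 0.496/(1−0.496) = 0.9841. LR = 0.70/0.25 = 2.8000.
Prior odds = 0.9841/2.8000 = 0.3515, so P(H) = 0.3515/(1+0.3515) ≈ 0.26.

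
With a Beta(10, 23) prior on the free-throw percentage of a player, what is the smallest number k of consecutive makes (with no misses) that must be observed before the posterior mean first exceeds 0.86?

After k makes and 0 misses the posterior is Beta(10+k, 23), with mean (10+k)/(10+23+k).
Set (10+k)/(33+k) > 0.86 and solve: k > (0.86·33 − 10)/(1 − 0.86) = 131.286.
The smallest integer exceeding 131.286 is 132, and checking k=132: (142)/(165) = 0.8606 > 0.86.

k = 132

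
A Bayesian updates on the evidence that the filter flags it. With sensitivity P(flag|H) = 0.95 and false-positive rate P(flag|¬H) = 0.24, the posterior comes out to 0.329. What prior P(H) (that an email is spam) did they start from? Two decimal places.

In odds form, posterior odds = prior odds × likelihood ratio, so prior odds = posterior odds ÷ LR.
Posterior odds = 0.329/(1−0.329) = 0.4903. LR = 0.95/0.24 = 3.9583.
Prior odds = 0.4903/3.9583 = 0.1239, so P(H) = 0.1239/(1+0.1239) ≈ 0.11.

P(H) = 0.11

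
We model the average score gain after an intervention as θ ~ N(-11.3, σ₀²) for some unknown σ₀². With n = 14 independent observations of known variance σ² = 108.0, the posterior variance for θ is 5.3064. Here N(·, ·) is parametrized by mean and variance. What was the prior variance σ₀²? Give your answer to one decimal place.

For the Normal–Normal model with known σ², precisions add: τ_n = τ₀ + n/σ².
So 1/σ₀² = 1/5.3064 − 14/108.0 = 0.188452 − 0.129630 = 0.058822.
Hence σ₀² = 1/0.058822 ≈ 17.0.

σ₀² = 17.0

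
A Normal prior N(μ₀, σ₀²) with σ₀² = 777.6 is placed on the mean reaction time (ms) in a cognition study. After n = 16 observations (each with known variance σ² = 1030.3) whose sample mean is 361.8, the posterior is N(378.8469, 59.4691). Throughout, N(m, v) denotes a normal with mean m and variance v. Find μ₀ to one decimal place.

μ₀ = 584.7

The posterior mean is a precision-weighted average: μ_n = (τ₀μ₀ + τ_data·x̄)/(τ₀+τ_data), with τ₀=1/σ₀² and τ_data=n/σ².
Here τ₀ = 1/777.6 = 0.001286 and τ_data = 16/1030.3 = 0.015529, so τ_n = 0.016815.
Rearranging for μ₀: μ₀ = (μ_n·τ_n − τ_data·x̄)/τ₀ = (378.8469·0.016815 − 0.015529·361.8) / 0.001286 = 0.751918/0.001286 ≈ 584.7.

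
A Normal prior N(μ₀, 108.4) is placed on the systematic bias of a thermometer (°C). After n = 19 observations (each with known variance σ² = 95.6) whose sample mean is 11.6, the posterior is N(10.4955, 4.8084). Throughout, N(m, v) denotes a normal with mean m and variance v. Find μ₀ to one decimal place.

The posterior mean is a precision-weighted average: μ_n = (τ₀μ₀ + τ_data·x̄)/(τ₀+τ_data), with τ₀=1/σ₀² and τ_data=n/σ².
Here τ₀ = 1/108.4 = 0.009225 and τ_data = 19/95.6 = 0.198745, so τ_n = 0.207970.
Rearranging for μ₀: μ₀ = (μ_n·τ_n − τ_data·x̄)/τ₀ = (10.4955·0.207970 − 0.198745·11.6) / 0.009225 = -0.122693/0.009225 ≈ -13.3.

μ₀ = -13.3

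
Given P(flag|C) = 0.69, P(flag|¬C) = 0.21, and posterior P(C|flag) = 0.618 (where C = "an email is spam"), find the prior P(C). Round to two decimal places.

P(C) = 0.33

In odds form, posterior odds = prior odds × likelihood ratio, so prior odds = posterior odds ÷ LR.
Posterior odds = 0.618/(1−0.618) = 1.6178. LR = 0.69/0.21 = 3.2857.
Prior odds = 1.6178/3.2857 = 0.4924, so P(C) = 0.4924/(1+0.4924) ≈ 0.33.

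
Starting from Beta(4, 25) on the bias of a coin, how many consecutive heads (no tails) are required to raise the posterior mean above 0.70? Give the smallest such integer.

After k heads and 0 tails the posterior is Beta(4+k, 25), with mean (4+k)/(4+25+k).
Set (4+k)/(29+k) > 0.70 and solve: k > (0.70·29 − 4)/(1 − 0.70) = 54.333.
The smallest integer exceeding 54.333 is 55, and checking k=55: (59)/(84) = 0.7024 > 0.70.

k = 55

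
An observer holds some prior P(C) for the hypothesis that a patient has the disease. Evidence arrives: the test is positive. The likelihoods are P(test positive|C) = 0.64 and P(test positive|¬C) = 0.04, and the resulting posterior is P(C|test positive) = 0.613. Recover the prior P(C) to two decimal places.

Bayes' rule in odds form gives O(C|E) = O(C)·[P(E|C)/P(E|¬C)], hence O(C) = O(C|E)/LR.
Posterior odds = 0.613/(1−0.613) = 1.5840. LR = 0.64/0.04 = 16.0000.
Prior odds = 1.5840/16.0000 = 0.0990, so P(C) = 0.0990/(1+0.0990) ≈ 0.09.

P(C) = 0.09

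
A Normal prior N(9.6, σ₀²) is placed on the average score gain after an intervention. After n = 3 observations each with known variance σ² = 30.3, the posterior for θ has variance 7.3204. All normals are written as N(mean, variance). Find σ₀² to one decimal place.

Posterior precision equals prior precision plus data precision: 1/σ_n² = 1/σ₀² + n/σ².
So 1/σ₀² = 1/7.3204 − 3/30.3 = 0.136605 − 0.099010 = 0.037595.
Hence σ₀² = 1/0.037595 ≈ 26.6.

σ₀² = 26.6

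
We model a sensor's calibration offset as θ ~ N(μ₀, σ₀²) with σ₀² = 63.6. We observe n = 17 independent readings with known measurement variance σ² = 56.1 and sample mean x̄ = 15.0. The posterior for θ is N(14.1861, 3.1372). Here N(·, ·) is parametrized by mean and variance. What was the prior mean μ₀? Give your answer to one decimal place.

μ₀ = -1.5

The posterior mean is a precision-weighted average: μ_n = (τ₀μ₀ + τ_data·x̄)/(τ₀+τ_data), with τ₀=1/σ₀² and τ_data=n/σ².
Here τ₀ = 1/63.6 = 0.015723 and τ_data = 17/56.1 = 0.303030, so τ_n = 0.318753.
Rearranging for μ₀: μ₀ = (μ_n·τ_n − τ_data·x̄)/τ₀ = (14.1861·0.318753 − 0.303030·15.0) / 0.015723 = -0.023588/0.015723 ≈ -1.5.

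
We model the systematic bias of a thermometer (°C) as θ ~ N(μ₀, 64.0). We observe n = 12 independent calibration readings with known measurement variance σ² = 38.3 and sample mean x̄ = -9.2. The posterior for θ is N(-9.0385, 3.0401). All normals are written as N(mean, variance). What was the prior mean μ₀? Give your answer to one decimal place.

The posterior mean is a precision-weighted average: μ_n = (τ₀μ₀ + τ_data·x̄)/(τ₀+τ_data), with τ₀=1/σ₀² and τ_data=n/σ².
Here τ₀ = 1/64.0 = 0.015625 and τ_data = 12/38.3 = 0.313316, so τ_n = 0.328941.
Rearranging for μ₀: μ₀ = (μ_n·τ_n − τ_data·x̄)/τ₀ = (-9.0385·0.328941 − 0.313316·-9.2) / 0.015625 = -0.090626/0.015625 ≈ -5.8.

μ₀ = -5.8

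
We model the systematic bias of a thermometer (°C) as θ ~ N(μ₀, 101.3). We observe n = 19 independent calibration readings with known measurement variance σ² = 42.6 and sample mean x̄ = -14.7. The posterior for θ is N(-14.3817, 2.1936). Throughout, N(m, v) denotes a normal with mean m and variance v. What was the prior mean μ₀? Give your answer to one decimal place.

μ₀ = 0.0

With known observation variance, the Normal–Normal posterior has precision τ_n = τ₀ + n/σ² and mean μ_n = (τ₀μ₀ + (n/σ²)x̄)/τ_n.
Here τ₀ = 1/101.3 = 0.009872 and τ_data = 19/42.6 = 0.446009, so τ_n = 0.455881.
Rearranging for μ₀: μ₀ = (μ_n·τ_n − τ_data·x̄)/τ₀ = (-14.3817·0.455881 − 0.446009·-14.7) / 0.009872 = -0.000011/0.009872 ≈ 0.0.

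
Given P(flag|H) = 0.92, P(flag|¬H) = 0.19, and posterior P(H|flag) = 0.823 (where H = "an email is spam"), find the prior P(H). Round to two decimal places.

P(H) = 0.49

Bayes' rule in odds form gives O(H|E) = O(H)·[P(E|H)/P(E|¬H)], hence O(H) = O(H|E)/LR.
Posterior odds = 0.823/(1−0.823) = 4.6497. LR = 0.92/0.19 = 4.8421.
Prior odds = 4.6497/4.8421 = 0.9603, so P(H) = 0.9603/(1+0.9603) ≈ 0.49.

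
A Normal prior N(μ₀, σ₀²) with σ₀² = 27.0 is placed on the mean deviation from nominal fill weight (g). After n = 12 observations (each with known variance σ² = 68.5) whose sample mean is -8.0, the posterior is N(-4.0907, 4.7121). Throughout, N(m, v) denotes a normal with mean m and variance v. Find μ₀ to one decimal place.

With known observation variance, the Normal–Normal posterior has precision τ_n = τ₀ + n/σ² and mean μ_n = (τ₀μ₀ + (n/σ²)x̄)/τ_n.
Here τ₀ = 1/27.0 = 0.037037 and τ_data = 12/68.5 = 0.175182, so τ_n = 0.212219.
Rearranging for μ₀: μ₀ = (μ_n·τ_n − τ_data·x̄)/τ₀ = (-4.0907·0.212219 − 0.175182·-8.0) / 0.037037 = 0.533332/0.037037 ≈ 14.4.

μ₀ = 14.4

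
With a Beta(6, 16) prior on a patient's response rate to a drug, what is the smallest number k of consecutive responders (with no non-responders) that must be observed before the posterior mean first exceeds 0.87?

After k responders and 0 non-responders the posterior is Beta(6+k, 16), with mean (6+k)/(6+16+k).
Set (6+k)/(22+k) > 0.87 and solve: k > (0.87·22 − 6)/(1 − 0.87) = 101.077.
The smallest integer exceeding 101.077 is 102.

k = 102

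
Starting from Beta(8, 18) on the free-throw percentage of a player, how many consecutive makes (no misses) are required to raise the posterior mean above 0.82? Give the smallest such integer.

k = 75

After k makes and 0 misses the posterior is Beta(8+k, 18), with mean (8+k)/(8+18+k).
Set (8+k)/(26+k) > 0.82 and solve: k > (0.82·26 − 8)/(1 − 0.82) = 74.000.
The smallest integer exceeding 74.000 is 75, and checking k=75: (83)/(101) = 0.8218 > 0.82.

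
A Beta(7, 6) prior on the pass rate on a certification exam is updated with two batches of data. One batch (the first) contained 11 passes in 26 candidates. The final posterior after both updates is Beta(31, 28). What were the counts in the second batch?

Because Beta–binomial updating is additive in the counts, the combined data contributed (α_post−α_prior, β_post−β_prior) successes and failures.
Total across both batches: 31−7=24 passes, 28−6=22 failures.
Subtract the first batch: 24−11=13 passes and 22−15=7 failures.

13 passes and 7 failures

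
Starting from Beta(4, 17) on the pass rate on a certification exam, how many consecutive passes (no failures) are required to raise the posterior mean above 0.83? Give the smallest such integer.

After k passes and 0 failures the posterior is Beta(4+k, 17), with mean (4+k)/(4+17+k).
Set (4+k)/(21+k) > 0.83 and solve: k > (0.83·21 − 4)/(1 − 0.83) = 79.000.
The smallest integer exceeding 79.000 is 80, and checking k=80: (84)/(101) = 0.8317 > 0.83.

k = 80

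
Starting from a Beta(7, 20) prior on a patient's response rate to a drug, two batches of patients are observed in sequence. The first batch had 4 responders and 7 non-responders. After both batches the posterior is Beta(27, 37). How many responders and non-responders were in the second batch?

16 responders and 10 non-responders

Because Beta–binomial updating is additive in the counts, the combined data contributed (α_post−α_prior, β_post−β_prior) successes and failures.
Total across both batches: 27−7=20 responders, 37−20=17 non-responders.
Subtract the first batch: 20−4=16 responders and 17−7=10 non-responders.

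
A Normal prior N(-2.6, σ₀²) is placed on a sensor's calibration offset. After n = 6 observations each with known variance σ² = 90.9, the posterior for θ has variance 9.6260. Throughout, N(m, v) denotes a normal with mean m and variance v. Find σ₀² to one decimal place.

σ₀² = 26.4

Posterior precision equals prior precision plus data precision: 1/σ_n² = 1/σ₀² + n/σ².
So 1/σ₀² = 1/9.6260 − 6/90.9 = 0.103885 − 0.066007 = 0.037878.
Hence σ₀² = 1/0.037878 ≈ 26.4.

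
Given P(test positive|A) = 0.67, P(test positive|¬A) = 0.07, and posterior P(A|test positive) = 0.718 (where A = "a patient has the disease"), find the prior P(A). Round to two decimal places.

P(A) = 0.21

Bayes' rule in odds form gives O(A|E) = O(A)·[P(E|A)/P(E|¬A)], hence O(A) = O(A|E)/LR.
Posterior odds = 0.718/(1−0.718) = 2.5461. LR = 0.67/0.07 = 9.5714.
Prior odds = 2.5461/9.5714 = 0.2660, so P(A) = 0.2660/(1+0.2660) ≈ 0.21.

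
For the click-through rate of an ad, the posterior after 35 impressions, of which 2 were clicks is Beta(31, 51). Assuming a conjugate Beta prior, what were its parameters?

Beta(29, 18)

Beta is conjugate to the binomial likelihood: posterior = Beta(α+s, β+f).
Subtract the data counts: 31−2=29, 51−33=18.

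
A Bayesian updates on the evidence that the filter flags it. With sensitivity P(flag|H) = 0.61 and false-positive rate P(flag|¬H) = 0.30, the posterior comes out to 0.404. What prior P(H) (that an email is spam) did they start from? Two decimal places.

In odds form, posterior odds = prior odds × likelihood ratio, so prior odds = posterior odds ÷ LR.
Posterior odds = 0.404/(1−0.404) = 0.6779. LR = 0.61/0.30 = 2.0333.
Prior odds = 0.6779/2.0333 = 0.3334, so P(H) = 0.3334/(1+0.3334) ≈ 0.25.

P(H) = 0.25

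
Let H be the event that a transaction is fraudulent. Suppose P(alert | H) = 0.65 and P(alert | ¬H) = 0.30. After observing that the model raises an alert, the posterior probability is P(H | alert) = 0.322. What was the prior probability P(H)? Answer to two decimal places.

In odds form, posterior odds = prior odds × likelihood ratio, so prior odds = posterior odds ÷ LR.
Posterior odds = 0.322/(1−0.322) = 0.4749. LR = 0.65/0.30 = 2.1667.
Prior odds = 0.4749/2.1667 = 0.2192, so P(H) = 0.2192/(1+0.2192) ≈ 0.18.

P(H) = 0.18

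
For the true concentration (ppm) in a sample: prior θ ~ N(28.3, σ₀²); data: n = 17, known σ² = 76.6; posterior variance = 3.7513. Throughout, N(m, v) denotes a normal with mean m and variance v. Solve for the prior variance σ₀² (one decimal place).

σ₀² = 22.4

For the Normal–Normal model with known σ², precisions add: τ_n = τ₀ + n/σ².
So 1/σ₀² = 1/3.7513 − 17/76.6 = 0.266574 − 0.221932 = 0.044642.
Hence σ₀² = 1/0.044642 ≈ 22.4.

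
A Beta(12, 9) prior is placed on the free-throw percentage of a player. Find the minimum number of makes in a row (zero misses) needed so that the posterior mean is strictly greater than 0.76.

k = 17

After k makes and 0 misses the posterior is Beta(12+k, 9), with mean (12+k)/(12+9+k).
Set (12+k)/(21+k) > 0.76 and solve: k > (0.76·21 − 12)/(1 − 0.76) = 16.500.
The smallest integer exceeding 16.500 is 17, and checking k=17: (29)/(38) = 0.7632 > 0.76.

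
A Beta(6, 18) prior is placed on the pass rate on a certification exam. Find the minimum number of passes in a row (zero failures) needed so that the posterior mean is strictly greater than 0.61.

After k passes and 0 failures the posterior is Beta(6+k, 18), with mean (6+k)/(6+18+k).
Set (6+k)/(24+k) > 0.61 and solve: k > (0.61·24 − 6)/(1 − 0.61) = 22.154.
The smallest integer exceeding 22.154 is 23.

k = 23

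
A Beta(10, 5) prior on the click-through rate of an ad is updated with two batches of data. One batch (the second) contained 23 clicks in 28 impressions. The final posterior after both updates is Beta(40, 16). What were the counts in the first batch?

Sequential conjugate updates are equivalent to a single update on the pooled data, so total successes = posterior α − prior α and total failures = posterior β − prior β.
Total across both batches: 40−10=30 clicks, 16−5=11 non-clicks.
Subtract the second batch: 30−23=7 clicks and 11−5=6 non-clicks.

7 clicks and 6 non-clicks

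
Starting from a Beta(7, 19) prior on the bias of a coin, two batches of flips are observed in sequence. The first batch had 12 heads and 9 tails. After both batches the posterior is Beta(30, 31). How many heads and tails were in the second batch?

Sequential conjugate updates are equivalent to a single update on the pooled data, so total successes = posterior α − prior α and total failures = posterior β − prior β.
Total across both batches: 30−7=23 heads, 31−19=12 tails.
Subtract the first batch: 23−12=11 heads and 12−9=3 tails.

11 heads and 3 tails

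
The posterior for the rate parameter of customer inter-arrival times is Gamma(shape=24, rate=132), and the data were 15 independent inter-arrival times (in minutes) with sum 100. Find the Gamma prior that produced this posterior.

Gamma–exponential conjugacy: posterior shape = α + n, posterior rate = β + Σtᵢ.
So α = 24 − 15 = 9 and β = 132 − 100 = 32.

Gamma(shape=9, rate=32)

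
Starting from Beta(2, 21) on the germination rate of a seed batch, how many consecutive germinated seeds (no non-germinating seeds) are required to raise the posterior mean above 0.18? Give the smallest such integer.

After k germinated seeds and 0 non-germinating seeds the posterior is Beta(2+k, 21), with mean (2+k)/(2+21+k).
Set (2+k)/(23+k) > 0.18 and solve: k > (0.18·23 − 2)/(1 − 0.18) = 2.610.
The smallest integer exceeding 2.610 is 3, and checking k=3: (5)/(26) = 0.1923 > 0.18.

k = 3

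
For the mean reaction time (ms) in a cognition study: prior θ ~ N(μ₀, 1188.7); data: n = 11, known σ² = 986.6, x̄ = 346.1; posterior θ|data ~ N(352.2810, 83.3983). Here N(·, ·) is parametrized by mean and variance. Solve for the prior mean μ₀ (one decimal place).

The posterior mean is a precision-weighted average: μ_n = (τ₀μ₀ + τ_data·x̄)/(τ₀+τ_data), with τ₀=1/σ₀² and τ_data=n/σ².
Here τ₀ = 1/1188.7 = 0.000841 and τ_data = 11/986.6 = 0.011149, so τ_n = 0.011990.
Rearranging for μ₀: μ₀ = (μ_n·τ_n − τ_data·x̄)/τ₀ = (352.2810·0.011990 − 0.011149·346.1) / 0.000841 = 0.365180/0.000841 ≈ 434.2.

μ₀ = 434.2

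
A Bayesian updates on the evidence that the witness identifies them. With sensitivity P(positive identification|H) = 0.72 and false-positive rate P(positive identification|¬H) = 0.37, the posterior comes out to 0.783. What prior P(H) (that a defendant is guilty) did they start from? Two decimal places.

Bayes' rule in odds form gives O(H|E) = O(H)·[P(E|H)/P(E|¬H)], hence O(H) = O(H|E)/LR.
Posterior odds = 0.783/(1−0.783) = 3.6083. LR = 0.72/0.37 = 1.9459.
Prior odds = 3.6083/1.9459 = 1.8543, so P(H) = 1.8543/(1+1.8543) ≈ 0.65.

P(H) = 0.65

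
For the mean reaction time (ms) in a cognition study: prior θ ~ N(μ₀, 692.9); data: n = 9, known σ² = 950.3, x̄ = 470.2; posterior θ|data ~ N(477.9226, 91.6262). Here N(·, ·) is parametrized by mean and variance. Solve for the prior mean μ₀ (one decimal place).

μ₀ = 528.6

The posterior mean is a precision-weighted average: μ_n = (τ₀μ₀ + τ_data·x̄)/(τ₀+τ_data), with τ₀=1/σ₀² and τ_data=n/σ².
Here τ₀ = 1/692.9 = 0.001443 and τ_data = 9/950.3 = 0.009471, so τ_n = 0.010914.
Rearranging for μ₀: μ₀ = (μ_n·τ_n − τ_data·x̄)/τ₀ = (477.9226·0.010914 − 0.009471·470.2) / 0.001443 = 0.762783/0.001443 ≈ 528.6.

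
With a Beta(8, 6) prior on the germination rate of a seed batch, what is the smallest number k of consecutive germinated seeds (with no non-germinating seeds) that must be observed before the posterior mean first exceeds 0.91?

k = 53

After k germinated seeds and 0 non-germinating seeds the posterior is Beta(8+k, 6), with mean (8+k)/(8+6+k).
Set (8+k)/(14+k) > 0.91 and solve: k > (0.91·14 − 8)/(1 − 0.91) = 52.667.
The smallest integer exceeding 52.667 is 53.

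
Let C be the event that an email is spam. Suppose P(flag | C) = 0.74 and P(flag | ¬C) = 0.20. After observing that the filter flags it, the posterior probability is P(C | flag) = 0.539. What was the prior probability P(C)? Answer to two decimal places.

Bayes' rule in odds form gives O(C|E) = O(C)·[P(E|C)/P(E|¬C)], hence O(C) = O(C|E)/LR.
Posterior odds = 0.539/(1−0.539) = 1.1692. LR = 0.74/0.20 = 3.7000.
Prior odds = 1.1692/3.7000 = 0.3160, so P(C) = 0.3160/(1+0.3160) ≈ 0.24.

P(C) = 0.24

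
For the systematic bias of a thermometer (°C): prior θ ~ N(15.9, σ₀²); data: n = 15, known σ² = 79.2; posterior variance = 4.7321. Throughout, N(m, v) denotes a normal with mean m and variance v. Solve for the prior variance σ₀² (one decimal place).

σ₀² = 45.6

For the Normal–Normal model with known σ², precisions add: τ_n = τ₀ + n/σ².
So 1/σ₀² = 1/4.7321 − 15/79.2 = 0.211323 − 0.189394 = 0.021929.
Hence σ₀² = 1/0.021929 ≈ 45.6.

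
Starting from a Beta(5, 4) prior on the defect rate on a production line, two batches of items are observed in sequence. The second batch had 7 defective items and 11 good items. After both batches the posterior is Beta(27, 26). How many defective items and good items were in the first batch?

Because Beta–binomial updating is additive in the counts, the combined data contributed (α_post−α_prior, β_post−β_prior) successes and failures.
Total across both batches: 27−5=22 defective items, 26−4=22 good items.
Subtract the second batch: 22−7=15 defective items and 22−11=11 good items.

15 defective items and 11 good items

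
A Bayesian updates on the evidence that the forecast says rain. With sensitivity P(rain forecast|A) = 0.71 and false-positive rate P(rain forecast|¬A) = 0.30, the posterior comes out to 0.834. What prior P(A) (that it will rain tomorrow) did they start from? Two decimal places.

In odds form, posterior odds = prior odds × likelihood ratio, so prior odds = posterior odds ÷ LR.
Posterior odds = 0.834/(1−0.834) = 5.0241. LR = 0.71/0.30 = 2.3667.
Prior odds = 5.0241/2.3667 = 2.1228, so P(A) = 2.1228/(1+2.1228) ≈ 0.68.

P(A) = 0.68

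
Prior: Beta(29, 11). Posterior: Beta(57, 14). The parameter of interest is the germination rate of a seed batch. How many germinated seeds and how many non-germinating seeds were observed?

Beta is conjugate to the binomial likelihood: posterior = Beta(a+s, b+f).
Match parameters: s=57−29=28, f=14−11=3.

28 germinated seeds and 3 non-germinating seeds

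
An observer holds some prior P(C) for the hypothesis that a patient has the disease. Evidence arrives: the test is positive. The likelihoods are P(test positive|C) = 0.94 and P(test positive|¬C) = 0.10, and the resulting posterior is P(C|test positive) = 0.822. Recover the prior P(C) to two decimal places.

P(C) = 0.33

Bayes' rule in odds form gives O(C|E) = O(C)·[P(E|C)/P(E|¬C)], hence O(C) = O(C|E)/LR.
Posterior odds = 0.822/(1−0.822) = 4.6180. LR = 0.94/0.10 = 9.4000.
Prior odds = 4.6180/9.4000 = 0.4913, so P(C) = 0.4913/(1+0.4913) ≈ 0.33.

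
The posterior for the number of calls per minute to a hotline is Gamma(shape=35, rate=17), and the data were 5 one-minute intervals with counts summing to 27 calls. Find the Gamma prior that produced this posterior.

Gamma–Poisson conjugacy: posterior shape = α + Σxᵢ, posterior rate = β + n.
So α = 35 − 27 = 8 and β = 17 − 5 = 12.

Gamma(shape=8, rate=12)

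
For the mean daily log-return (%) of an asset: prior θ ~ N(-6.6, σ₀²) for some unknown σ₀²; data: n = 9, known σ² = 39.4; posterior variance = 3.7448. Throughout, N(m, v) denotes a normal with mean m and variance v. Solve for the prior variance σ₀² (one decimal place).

σ₀² = 25.9

Posterior precision equals prior precision plus data precision: 1/σ_n² = 1/σ₀² + n/σ².
So 1/σ₀² = 1/3.7448 − 9/39.4 = 0.267037 − 0.228426 = 0.038611.
Hence σ₀² = 1/0.038611 ≈ 25.9.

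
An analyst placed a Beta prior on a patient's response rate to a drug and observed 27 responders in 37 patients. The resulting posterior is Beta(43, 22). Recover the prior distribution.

Beta(16, 12)

Under Beta–binomial conjugacy the posterior parameters are (α+s, β+f).
Subtract the data counts: 43−27=16, 22−10=12.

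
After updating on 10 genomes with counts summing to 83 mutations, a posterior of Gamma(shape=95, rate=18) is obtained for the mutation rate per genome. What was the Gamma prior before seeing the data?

Gamma–Poisson conjugacy: posterior shape = α + Σxᵢ, posterior rate = β + n.
So α = 95 − 83 = 12 and β = 18 − 10 = 8.

Gamma(shape=12, rate=8)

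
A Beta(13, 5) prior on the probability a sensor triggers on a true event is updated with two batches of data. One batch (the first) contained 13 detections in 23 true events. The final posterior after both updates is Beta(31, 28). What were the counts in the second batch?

Because Beta–binomial updating is additive in the counts, the combined data contributed (α_post−α_prior, β_post−β_prior) successes and failures.
Total across both batches: 31−13=18 detections, 28−5=23 misses.
Subtract the first batch: 18−13=5 detections and 23−10=13 misses.

5 detections and 13 misses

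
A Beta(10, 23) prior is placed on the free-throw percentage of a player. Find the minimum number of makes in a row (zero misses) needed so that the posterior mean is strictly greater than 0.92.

k = 255

After k makes and 0 misses the posterior is Beta(10+k, 23), with mean (10+k)/(10+23+k).
Set (10+k)/(33+k) > 0.92 and solve: k > (0.92·33 − 10)/(1 − 0.92) = 254.500.
The smallest integer exceeding 254.500 is 255.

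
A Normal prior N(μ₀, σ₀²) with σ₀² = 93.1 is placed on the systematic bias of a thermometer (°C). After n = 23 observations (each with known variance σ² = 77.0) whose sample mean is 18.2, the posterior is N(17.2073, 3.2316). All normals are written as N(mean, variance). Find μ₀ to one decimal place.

With known observation variance, the Normal–Normal posterior has precision τ_n = τ₀ + n/σ² and mean μ_n = (τ₀μ₀ + (n/σ²)x̄)/τ_n.
Here τ₀ = 1/93.1 = 0.010741 and τ_data = 23/77.0 = 0.298701, so τ_n = 0.309442.
Rearranging for μ₀: μ₀ = (μ_n·τ_n − τ_data·x̄)/τ₀ = (17.2073·0.309442 − 0.298701·18.2) / 0.010741 = -0.111697/0.010741 ≈ -10.4.

μ₀ = -10.4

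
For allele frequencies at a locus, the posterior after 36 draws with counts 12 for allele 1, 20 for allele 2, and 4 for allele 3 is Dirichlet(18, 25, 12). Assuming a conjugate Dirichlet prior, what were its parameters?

Dirichlet(6, 5, 8)

For a Dirichlet(α) prior with multinomial counts c, the posterior is Dirichlet(α + c) componentwise.
Subtract each count from the matching posterior parameter: 18−12=6, 25−20=5, 12−4=8.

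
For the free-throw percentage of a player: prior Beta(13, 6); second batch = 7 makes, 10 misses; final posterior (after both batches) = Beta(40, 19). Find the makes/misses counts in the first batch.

20 makes and 3 misses

Because Beta–binomial updating is additive in the counts, the combined data contributed (α_post−α_prior, β_post−β_prior) successes and failures.
Total across both batches: 40−13=27 makes, 19−6=13 misses.
Subtract the second batch: 27−7=20 makes and 13−10=3 misses.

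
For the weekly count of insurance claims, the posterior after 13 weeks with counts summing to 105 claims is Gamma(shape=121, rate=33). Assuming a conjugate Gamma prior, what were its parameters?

Gamma–Poisson conjugacy: posterior shape = α + Σxᵢ, posterior rate = β + n.
So α = 121 − 105 = 16 and β = 33 − 13 = 20.

Gamma(shape=16, rate=20)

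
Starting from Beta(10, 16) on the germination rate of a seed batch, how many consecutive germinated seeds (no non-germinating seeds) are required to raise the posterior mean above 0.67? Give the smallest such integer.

k = 23

After k germinated seeds and 0 non-germinating seeds the posterior is Beta(10+k, 16), with mean (10+k)/(10+16+k).
Set (10+k)/(26+k) > 0.67 and solve: k > (0.67·26 − 10)/(1 − 0.67) = 22.485.
The smallest integer exceeding 22.485 is 23, and checking k=23: (33)/(49) = 0.6735 > 0.67.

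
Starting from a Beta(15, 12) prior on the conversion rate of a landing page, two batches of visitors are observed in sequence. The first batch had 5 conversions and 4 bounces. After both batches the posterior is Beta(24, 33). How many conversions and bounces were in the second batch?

4 conversions and 17 bounces

Because Beta–binomial updating is additive in the counts, the combined data contributed (α_post−α_prior, β_post−β_prior) successes and failures.
Total across both batches: 24−15=9 conversions, 33−12=21 bounces.
Subtract the first batch: 9−5=4 conversions and 21−4=17 bounces.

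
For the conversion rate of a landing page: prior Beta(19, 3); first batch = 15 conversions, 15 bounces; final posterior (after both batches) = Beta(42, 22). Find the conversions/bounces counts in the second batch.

8 conversions and 4 bounces

Because Beta–binomial updating is additive in the counts, the combined data contributed (α_post−α_prior, β_post−β_prior) successes and failures.
Total across both batches: 42−19=23 conversions, 22−3=19 bounces.
Subtract the first batch: 23−15=8 conversions and 19−15=4 bounces.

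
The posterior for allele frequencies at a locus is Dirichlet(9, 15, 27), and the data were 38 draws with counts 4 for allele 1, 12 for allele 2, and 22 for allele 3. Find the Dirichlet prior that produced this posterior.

Dirichlet(5, 3, 5)

For a Dirichlet(α) prior with multinomial counts c, the posterior is Dirichlet(α + c) componentwise.
Subtract each count from the matching posterior parameter: 9−4=5, 15−12=3, 27−22=5.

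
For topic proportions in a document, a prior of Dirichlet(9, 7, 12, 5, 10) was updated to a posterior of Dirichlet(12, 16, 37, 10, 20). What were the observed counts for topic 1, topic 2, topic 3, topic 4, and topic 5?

counts (3, 9, 25, 5, 10)

For a Dirichlet(α) prior with multinomial counts c, the posterior is Dirichlet(α + c) componentwise.
Counts are posterior − prior componentwise: 12−9=3, 16−7=9, 37−12=25, 10−5=5, 20−10=10.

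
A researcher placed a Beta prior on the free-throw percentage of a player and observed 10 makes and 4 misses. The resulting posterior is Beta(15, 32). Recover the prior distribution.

Beta(5, 28)

Beta is conjugate to the binomial likelihood: posterior = Beta(α+s, β+f).
So α = 15 − 10 = 5 and β = 32 − 4 = 28.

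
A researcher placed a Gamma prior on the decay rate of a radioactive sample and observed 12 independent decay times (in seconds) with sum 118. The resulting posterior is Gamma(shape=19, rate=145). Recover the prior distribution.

Gamma–exponential conjugacy: posterior shape = α + n, posterior rate = β + Σtᵢ.
So α = 19 − 12 = 7 and β = 145 − 118 = 27.

Gamma(shape=7, rate=27)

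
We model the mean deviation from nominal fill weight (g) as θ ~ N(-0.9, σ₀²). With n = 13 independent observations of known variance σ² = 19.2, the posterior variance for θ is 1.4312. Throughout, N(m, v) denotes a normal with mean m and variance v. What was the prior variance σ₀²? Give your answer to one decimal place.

For the Normal–Normal model with known σ², precisions add: τ_n = τ₀ + n/σ².
So 1/σ₀² = 1/1.4312 − 13/19.2 = 0.698714 − 0.677083 = 0.021631.
Hence σ₀² = 1/0.021631 ≈ 46.2.

σ₀² = 46.2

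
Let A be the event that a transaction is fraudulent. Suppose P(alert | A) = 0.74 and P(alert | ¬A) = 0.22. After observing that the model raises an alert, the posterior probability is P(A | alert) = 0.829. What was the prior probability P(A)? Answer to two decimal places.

P(A) = 0.59

Bayes' rule in odds form gives O(A|E) = O(A)·[P(E|A)/P(E|¬A)], hence O(A) = O(A|E)/LR.
Posterior odds = 0.829/(1−0.829) = 4.8480. LR = 0.74/0.22 = 3.3636.
Prior odds = 4.8480/3.3636 = 1.4413, so P(A) = 1.4413/(1+1.4413) ≈ 0.59.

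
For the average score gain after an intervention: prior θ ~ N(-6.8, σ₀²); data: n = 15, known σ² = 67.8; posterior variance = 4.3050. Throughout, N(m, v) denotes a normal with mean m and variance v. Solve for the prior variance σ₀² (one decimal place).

For the Normal–Normal model with known σ², precisions add: τ_n = τ₀ + n/σ².
So 1/σ₀² = 1/4.3050 − 15/67.8 = 0.232288 − 0.221239 = 0.011049.
Hence σ₀² = 1/0.011049 ≈ 90.5.

σ₀² = 90.5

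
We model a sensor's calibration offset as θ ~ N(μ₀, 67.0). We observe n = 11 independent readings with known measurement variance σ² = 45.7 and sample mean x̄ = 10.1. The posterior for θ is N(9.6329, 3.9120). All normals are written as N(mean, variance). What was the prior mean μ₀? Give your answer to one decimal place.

μ₀ = 2.1

With known observation variance, the Normal–Normal posterior has precision τ_n = τ₀ + n/σ² and mean μ_n = (τ₀μ₀ + (n/σ²)x̄)/τ_n.
Here τ₀ = 1/67.0 = 0.014925 and τ_data = 11/45.7 = 0.240700, so τ_n = 0.255625.
Rearranging for μ₀: μ₀ = (μ_n·τ_n − τ_data·x̄)/τ₀ = (9.6329·0.255625 − 0.240700·10.1) / 0.014925 = 0.031340/0.014925 ≈ 2.1.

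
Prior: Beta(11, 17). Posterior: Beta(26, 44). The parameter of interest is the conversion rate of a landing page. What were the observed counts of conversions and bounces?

15 conversions and 27 bounces

Beta is conjugate to the binomial likelihood: posterior = Beta(a+s, b+f).
So s = 26 − 11 = 15 and f = 44 − 17 = 27.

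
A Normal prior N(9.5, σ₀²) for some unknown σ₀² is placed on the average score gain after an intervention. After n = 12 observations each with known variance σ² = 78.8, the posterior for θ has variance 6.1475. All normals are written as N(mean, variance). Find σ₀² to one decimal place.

Posterior precision equals prior precision plus data precision: 1/σ_n² = 1/σ₀² + n/σ².
So 1/σ₀² = 1/6.1475 − 12/78.8 = 0.162668 − 0.152284 = 0.010384.
Hence σ₀² = 1/0.010384 ≈ 96.3.

σ₀² = 96.3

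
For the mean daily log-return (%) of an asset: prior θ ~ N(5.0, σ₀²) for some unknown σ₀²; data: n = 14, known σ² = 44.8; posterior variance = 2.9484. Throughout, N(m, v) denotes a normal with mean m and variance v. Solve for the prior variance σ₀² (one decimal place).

For the Normal–Normal model with known σ², precisions add: τ_n = τ₀ + n/σ².
So 1/σ₀² = 1/2.9484 − 14/44.8 = 0.339167 − 0.312500 = 0.026667.
Hence σ₀² = 1/0.026667 ≈ 37.5.

σ₀² = 37.5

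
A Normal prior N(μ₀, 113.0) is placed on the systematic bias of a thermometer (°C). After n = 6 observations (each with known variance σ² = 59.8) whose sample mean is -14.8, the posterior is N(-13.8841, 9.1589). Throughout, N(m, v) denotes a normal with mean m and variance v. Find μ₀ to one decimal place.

μ₀ = -3.5

With known observation variance, the Normal–Normal posterior has precision τ_n = τ₀ + n/σ² and mean μ_n = (τ₀μ₀ + (n/σ²)x̄)/τ_n.
Here τ₀ = 1/113.0 = 0.008850 and τ_data = 6/59.8 = 0.100334, so τ_n = 0.109184.
Rearranging for μ₀: μ₀ = (μ_n·τ_n − τ_data·x̄)/τ₀ = (-13.8841·0.109184 − 0.100334·-14.8) / 0.008850 = -0.030978/0.008850 ≈ -3.5.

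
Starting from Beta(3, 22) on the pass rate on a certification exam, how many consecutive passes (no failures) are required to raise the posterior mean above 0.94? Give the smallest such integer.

k = 342

After k passes and 0 failures the posterior is Beta(3+k, 22), with mean (3+k)/(3+22+k).
Set (3+k)/(25+k) > 0.94 and solve: k > (0.94·25 − 3)/(1 − 0.94) = 341.667.
The smallest integer exceeding 341.667 is 342.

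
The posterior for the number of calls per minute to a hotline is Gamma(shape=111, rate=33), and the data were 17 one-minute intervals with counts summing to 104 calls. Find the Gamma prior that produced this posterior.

Gamma(shape=7, rate=16)

Gamma–Poisson conjugacy: posterior shape = α + Σxᵢ, posterior rate = β + n.
So α = 111 − 104 = 7 and β = 33 − 17 = 16.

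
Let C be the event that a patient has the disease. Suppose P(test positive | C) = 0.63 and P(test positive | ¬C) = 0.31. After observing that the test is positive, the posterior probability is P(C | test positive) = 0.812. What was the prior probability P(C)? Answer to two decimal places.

P(C) = 0.68

Bayes' rule in odds form gives O(C|E) = O(C)·[P(E|C)/P(E|¬C)], hence O(C) = O(C|E)/LR.
Posterior odds = 0.812/(1−0.812) = 4.3191. LR = 0.63/0.31 = 2.0323.
Prior odds = 4.3191/2.0323 = 2.1252, so P(C) = 2.1252/(1+2.1252) ≈ 0.68.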